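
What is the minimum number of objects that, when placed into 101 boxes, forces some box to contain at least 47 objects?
n = (47 − 1)·101 + 1 = 4647

By the generalised pigeonhole principle, to guarantee some box contains ≥ r objects we need more than (r − 1) · k objects total. Threshold: n = (r − 1) · k + 1. With r = 47 and k = 101: n = 46 · 101 + 1 = 4646 + 1 = 4647. For n = 4646 = 46 · 101, we can put exactly 46 objects in every box, avoiding 47 in any single one — so 4647 is tight.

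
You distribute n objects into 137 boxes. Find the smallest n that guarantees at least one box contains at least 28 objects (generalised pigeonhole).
n = (28 − 1)·137 + 1 = 3700

By the generalised pigeonhole principle, to guarantee some box contains ≥ r objects we need more than (r − 1) · k objects total. Threshold: n = (r − 1) · k + 1. With r = 28 and k = 137: n = 27 · 137 + 1 = 3699 + 1 = 3700. For n = 3699 = 27 · 137, we can put exactly 27 objects in every box, avoiding 28 in any single one — so 3700 is tight.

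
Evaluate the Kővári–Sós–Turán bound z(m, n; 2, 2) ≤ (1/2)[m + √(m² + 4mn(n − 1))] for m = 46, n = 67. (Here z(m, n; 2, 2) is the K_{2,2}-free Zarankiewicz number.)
z(46, 67; 2, 2) ≤ (1/2)[46 + √(46² + 4·46·67·66)] = (1/2)[46 + √815764] = 474.5983

Kővári–Sós–Turán: let r_1, ..., r_46 be the row sums and z = Σ r_i the total number of 1s. Each pair of columns can share at most one row with both entries 1 (else a 2×2 all-ones block appears), so Σ_i C(r_i, 2) ≤ C(67, 2) = 2211. By convexity Σ_i C(r_i, 2) ≥ 46·C(z/46, 2) = z(z − 46)/(2·46), giving z² − 46z − 46·67·66 ≤ 0 and hence z ≤ (1/2)[46 + √(2116 + 4·203412)] = (1/2)[46 + √815764] ≈ (1/2)(46 + 903.1965) = 474.5983.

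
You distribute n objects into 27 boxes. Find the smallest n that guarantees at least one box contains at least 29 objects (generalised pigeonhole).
n = (29 − 1)·27 + 1 = 757

By the generalised pigeonhole principle, to guarantee some box contains ≥ r objects we need more than (r − 1) · k objects total. Threshold: n = (r − 1) · k + 1. With r = 29 and k = 27: n = 28 · 27 + 1 = 756 + 1 = 757. For n = 756 = 28 · 27, we can put exactly 28 objects in every box, avoiding 29 in any single one — so 757 is tight.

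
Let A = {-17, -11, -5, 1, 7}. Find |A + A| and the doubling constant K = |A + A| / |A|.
K = |A + A| / |A| = 9/5

Enumerate A + A = {a + b : a, b ∈ A}. With |A| = 5, there are |A|^2 = 25 ordered sum pairs; collecting distinct values, A + A = {-34, -28, -22, -16, -10, -4, 2, 8, 14}, so |A + A| = 9. Thus K = 9/5. Here |A + A| = 2|A| − 1 = 9, the minimum possible — so K = 9/5 is minimal, which holds iff A is an arithmetic progression.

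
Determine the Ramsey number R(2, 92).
R(2, 92) = 92

R(2, k) = k for all k ≥ 2: in a 2-colouring of K_k, either some edge is red (a red K_2) or all edges are blue (a blue K_k). And K_{91} coloured all-blue has no blue K_92, so R(2, 92) > 91. Hence R(2, 92) = 92.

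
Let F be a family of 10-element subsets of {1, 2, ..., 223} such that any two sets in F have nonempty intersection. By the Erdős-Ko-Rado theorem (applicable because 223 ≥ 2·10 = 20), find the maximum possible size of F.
max |F| = C(222, 9) = 3062465626261470

The Erdős-Ko-Rado theorem states: for n ≥ 2k, an intersecting family of k-subsets of an n-element set has size at most C(n − 1, k − 1), with equality for 'star' families {A ⊆ [n] : |A| = k, i ∈ A} (fix an element i). For n = 223, k = 10: C(222, 9) = 3062465626261470.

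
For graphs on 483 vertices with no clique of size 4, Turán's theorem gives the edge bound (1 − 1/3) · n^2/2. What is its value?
Turán density bound = (2/3) · 483^2/2 = 77763

Turán's theorem: ex(n, K_{r+1}) is achieved by the complete r-partite Turán graph T(n, r) with parts as balanced as possible, and is at most (1 − 1/r) · n^2/2. For r = 3, n = 483: the density bound is (2/3) · 233289/2 = 77763. Since 3 ∣ 483, the Turán graph T(483, 3) has parts of equal size 161, and its edge count e(T(483, 3)) = 77763 attains the density bound exactly.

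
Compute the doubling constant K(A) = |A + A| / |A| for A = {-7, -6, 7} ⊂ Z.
K = |A + A| / |A| = 6/3 = 2

Enumerate A + A = {a + b : a, b ∈ A}. With |A| = 3, there are |A|^2 = 9 ordered sum pairs; collecting distinct values, A + A = {-14, -13, -12, 0, 1, 14}, so |A + A| = 6. Thus K = 6/3 = 2. For comparison, the minimum possible |A + A| over all 3-element sets is 2·3 − 1 = 5 (so min K = 5/3), attained only by arithmetic progressions.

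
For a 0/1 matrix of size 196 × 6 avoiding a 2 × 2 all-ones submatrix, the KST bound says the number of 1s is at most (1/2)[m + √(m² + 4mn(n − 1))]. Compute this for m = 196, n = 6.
z(196, 6; 2, 2) ≤ (1/2)[196 + √(196² + 4·196·6·5)] = (1/2)[196 + √61936] = 222.4347

Kővári–Sós–Turán: let r_1, ..., r_196 be the row sums and z = Σ r_i the total number of 1s. Each pair of columns can share at most one row with both entries 1 (else a 2×2 all-ones block appears), so Σ_i C(r_i, 2) ≤ C(6, 2) = 15. By convexity Σ_i C(r_i, 2) ≥ 196·C(z/196, 2) = z(z − 196)/(2·196), giving z² − 196z − 196·6·5 ≤ 0 and hence z ≤ (1/2)[196 + √(38416 + 4·5880)] = (1/2)[196 + √61936] ≈ (1/2)(196 + 248.8694) = 222.4347.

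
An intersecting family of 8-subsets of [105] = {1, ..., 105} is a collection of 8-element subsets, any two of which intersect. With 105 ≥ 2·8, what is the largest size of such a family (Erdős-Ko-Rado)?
max |F| = C(104, 7) = 21243342120

Erdős-Ko-Rado (1961): when n ≥ 2k, max |F| = C(n−1, k−1). The bound is attained by the star {A : i ∈ A} for any fixed i ∈ [n]. Here C(105−1, 8−1) = C(104, 7) = 21243342120.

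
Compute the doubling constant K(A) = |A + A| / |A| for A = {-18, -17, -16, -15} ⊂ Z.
K = |A + A| / |A| = 7/4

Enumerate A + A = {a + b : a, b ∈ A}. With |A| = 4, there are |A|^2 = 16 ordered sum pairs; collecting distinct values, A + A = {-36, -35, -34, -33, -32, -31, -30}, so |A + A| = 7. Thus K = 7/4. Here |A + A| = 2|A| − 1 = 7, the minimum possible — so K = 7/4 is minimal, which holds iff A is an arithmetic progression.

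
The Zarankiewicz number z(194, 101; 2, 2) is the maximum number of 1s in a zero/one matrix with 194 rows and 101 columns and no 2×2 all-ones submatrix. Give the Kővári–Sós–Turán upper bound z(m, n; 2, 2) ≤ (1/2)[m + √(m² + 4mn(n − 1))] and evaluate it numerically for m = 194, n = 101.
z(194, 101; 2, 2) ≤ (1/2)[194 + √(194² + 4·194·101·100)] = (1/2)[194 + √7875236] = 1500.1425

Kővári–Sós–Turán: let r_1, ..., r_194 be the row sums and z = Σ r_i the total number of 1s. Each pair of columns can share at most one row with both entries 1 (else a 2×2 all-ones block appears), so Σ_i C(r_i, 2) ≤ C(101, 2) = 5050. By convexity Σ_i C(r_i, 2) ≥ 194·C(z/194, 2) = z(z − 194)/(2·194), giving z² − 194z − 194·101·100 ≤ 0 and hence z ≤ (1/2)[194 + √(37636 + 4·1959400)] = (1/2)[194 + √7875236] ≈ (1/2)(194 + 2806.2851) = 1500.1425.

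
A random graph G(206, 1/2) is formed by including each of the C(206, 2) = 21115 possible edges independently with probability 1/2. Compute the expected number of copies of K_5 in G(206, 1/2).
E[# K_5] = C(206, 5) · (1/2)^C(5, 2) = 2943861746 / 2^10 = 1471930873/512 ≈ 2874864.986328

For each 5-subset S of vertices (there are C(206, 5) = 2943861746 such S), let X_S = 1 if S induces a K_5 (all C(5, 2) = 10 edges present). Then P(X_S = 1) = (1/2)^10 = 1/1024. By linearity of expectation, E[# K_5] = C(206, 5) · (1/2)^10 = 2943861746 / 1024 = 1471930873/512 ≈ 2874864.986328.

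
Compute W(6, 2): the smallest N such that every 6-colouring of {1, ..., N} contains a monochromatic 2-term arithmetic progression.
W(6, 2) = 6 + 1 = 7

A 2-term AP is any pair of integers, so a monochromatic 2-AP exists iff some colour is used at least twice. With 6 colours, the colouring i ↦ i on {1, ..., 6} uses each colour once, avoiding any monochromatic pair, so W(6, 2) > 6. For {1, ..., 7}, pigeonhole forces two integers of the same colour, which form a monochromatic 2-AP. Hence W(6, 2) = 7.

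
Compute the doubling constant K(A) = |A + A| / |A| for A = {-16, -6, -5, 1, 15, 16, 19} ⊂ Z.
K = |A + A| / |A| = 27/7

Enumerate A + A = {a + b : a, b ∈ A}. With |A| = 7, there are |A|^2 = 49 ordered sum pairs; collecting distinct values, A + A = {-32, -22, -21, -15, -12, -11, -10, -5, -4, -1, 0, 2, 3, 9, 10, 11, 13, 14, 16, 17, 20, 30, 31, 32, 34, 35, 38}, so |A + A| = 27. Thus K = 27/7. For comparison, the minimum possible |A + A| over all 7-element sets is 2·7 − 1 = 13 (so min K = 13/7), attained only by arithmetic progressions.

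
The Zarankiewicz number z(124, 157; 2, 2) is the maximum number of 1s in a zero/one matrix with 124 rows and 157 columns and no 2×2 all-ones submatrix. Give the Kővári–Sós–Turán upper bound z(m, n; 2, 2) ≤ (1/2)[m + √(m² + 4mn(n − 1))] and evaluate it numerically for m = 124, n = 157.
z(124, 157; 2, 2) ≤ (1/2)[124 + √(124² + 4·124·157·156)] = (1/2)[124 + √12163408] = 1805.8039

Kővári–Sós–Turán: let r_1, ..., r_124 be the row sums and z = Σ r_i the total number of 1s. Each pair of columns can share at most one row with both entries 1 (else a 2×2 all-ones block appears), so Σ_i C(r_i, 2) ≤ C(157, 2) = 12246. By convexity Σ_i C(r_i, 2) ≥ 124·C(z/124, 2) = z(z − 124)/(2·124), giving z² − 124z − 124·157·156 ≤ 0 and hence z ≤ (1/2)[124 + √(15376 + 4·3037008)] = (1/2)[124 + √12163408] ≈ (1/2)(124 + 3487.6078) = 1805.8039.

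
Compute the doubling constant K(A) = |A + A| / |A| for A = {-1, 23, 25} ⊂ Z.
K = |A + A| / |A| = 6/3 = 2

Enumerate A + A = {a + b : a, b ∈ A}. With |A| = 3, there are |A|^2 = 9 ordered sum pairs; collecting distinct values, A + A = {-2, 22, 24, 46, 48, 50}, so |A + A| = 6. Thus K = 6/3 = 2. For comparison, the minimum possible |A + A| over all 3-element sets is 2·3 − 1 = 5 (so min K = 5/3), attained only by arithmetic progressions.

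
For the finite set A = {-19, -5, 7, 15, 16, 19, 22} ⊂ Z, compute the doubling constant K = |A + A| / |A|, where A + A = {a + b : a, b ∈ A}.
K = |A + A| / |A| = 26/7

Enumerate A + A = {a + b : a, b ∈ A}. With |A| = 7, there are |A|^2 = 49 ordered sum pairs; collecting distinct values, A + A = {-38, -24, -12, -10, -4, -3, 0, 2, 3, 10, 11, 14, 17, 22, 23, 26, 29, 30, 31, 32, 34, 35, 37, 38, 41, 44}, so |A + A| = 26. Thus K = 26/7. For comparison, the minimum possible |A + A| over all 7-element sets is 2·7 − 1 = 13 (so min K = 13/7), attained only by arithmetic progressions.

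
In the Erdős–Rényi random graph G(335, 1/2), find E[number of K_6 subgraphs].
E[# K_6] = C(335, 6) · (1/2)^C(6, 2) = 1876648898685 / 2^15 ≈ 57270779.378815

For each 6-subset S of vertices (there are C(335, 6) = 1876648898685 such S), let X_S = 1 if S induces a K_6 (all C(6, 2) = 15 edges present). Then P(X_S = 1) = (1/2)^15 = 1/32768. By linearity of expectation, E[# K_6] = C(335, 6) · (1/2)^15 = 1876648898685 / 32768 ≈ 57270779.378815.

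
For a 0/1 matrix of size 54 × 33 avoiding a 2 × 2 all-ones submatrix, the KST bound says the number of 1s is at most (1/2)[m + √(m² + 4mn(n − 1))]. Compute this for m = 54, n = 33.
z(54, 33; 2, 2) ≤ (1/2)[54 + √(54² + 4·54·33·32)] = (1/2)[54 + √231012] = 267.3185

Kővári–Sós–Turán: let r_1, ..., r_54 be the row sums and z = Σ r_i the total number of 1s. Each pair of columns can share at most one row with both entries 1 (else a 2×2 all-ones block appears), so Σ_i C(r_i, 2) ≤ C(33, 2) = 528. By convexity Σ_i C(r_i, 2) ≥ 54·C(z/54, 2) = z(z − 54)/(2·54), giving z² − 54z − 54·33·32 ≤ 0 and hence z ≤ (1/2)[54 + √(2916 + 4·57024)] = (1/2)[54 + √231012] ≈ (1/2)(54 + 480.6371) = 267.3185.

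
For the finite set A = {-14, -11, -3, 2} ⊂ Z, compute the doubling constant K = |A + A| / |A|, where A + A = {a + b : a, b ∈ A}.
K = |A + A| / |A| = 10/4 = 5/2

Enumerate A + A = {a + b : a, b ∈ A}. With |A| = 4, there are |A|^2 = 16 ordered sum pairs; collecting distinct values, A + A = {-28, -25, -22, -17, -14, -12, -9, -6, -1, 4}, so |A + A| = 10. Thus K = 10/4 = 5/2. For comparison, the minimum possible |A + A| over all 4-element sets is 2·4 − 1 = 7 (so min K = 7/4), attained only by arithmetic progressions.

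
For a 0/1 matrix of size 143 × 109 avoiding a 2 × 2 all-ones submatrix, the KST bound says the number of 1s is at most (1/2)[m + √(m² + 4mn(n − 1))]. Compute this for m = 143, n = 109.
z(143, 109; 2, 2) ≤ (1/2)[143 + √(143² + 4·143·109·108)] = (1/2)[143 + √6754033] = 1370.9261

Kővári–Sós–Turán: let r_1, ..., r_143 be the row sums and z = Σ r_i the total number of 1s. Each pair of columns can share at most one row with both entries 1 (else a 2×2 all-ones block appears), so Σ_i C(r_i, 2) ≤ C(109, 2) = 5886. By convexity Σ_i C(r_i, 2) ≥ 143·C(z/143, 2) = z(z − 143)/(2·143), giving z² − 143z − 143·109·108 ≤ 0 and hence z ≤ (1/2)[143 + √(20449 + 4·1683396)] = (1/2)[143 + √6754033] ≈ (1/2)(143 + 2598.8522) = 1370.9261.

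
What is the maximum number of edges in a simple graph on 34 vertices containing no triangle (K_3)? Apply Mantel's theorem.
ex(34, K_3) = ⌊34^2/4⌋ = 289

Mantel (1907): a triangle-free graph on n vertices has at most ⌊n^2/4⌋ edges, with equality for the complete bipartite graph K_{⌊n/2⌋, ⌈n/2⌉}. For n = 34: ⌊34^2/4⌋ = ⌊1156/4⌋ = 289. The extremal graph is K_{17, 17}, which has 17·17 = 289 edges.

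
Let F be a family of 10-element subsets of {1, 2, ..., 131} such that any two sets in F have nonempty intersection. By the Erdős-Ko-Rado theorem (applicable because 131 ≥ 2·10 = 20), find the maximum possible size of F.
max |F| = C(130, 9) = 22016633132000

Erdős-Ko-Rado (1961): when n ≥ 2k, max |F| = C(n−1, k−1). The bound is attained by the star {A : i ∈ A} for any fixed i ∈ [n]. Here C(131−1, 10−1) = C(130, 9) = 22016633132000.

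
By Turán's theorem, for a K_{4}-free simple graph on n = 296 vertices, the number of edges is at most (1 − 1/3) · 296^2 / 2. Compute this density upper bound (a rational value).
Turán density bound = (2/3) · 296^2/2 = 87616/3 ≈ 29205.3333

Turán's theorem: ex(n, K_{r+1}) is achieved by the complete r-partite Turán graph T(n, r) with parts as balanced as possible, and is at most (1 − 1/r) · n^2/2. For r = 3, n = 296: the density bound is (2/3) · 87616/2 = 87616/3 ≈ 29205.3333. The integer-valued extremum is e(T(296, 3)) = 29205, which is strictly less than the density bound 87616/3 since 3 ∤ 296 (the parts of T(296, 3) cannot all be equal).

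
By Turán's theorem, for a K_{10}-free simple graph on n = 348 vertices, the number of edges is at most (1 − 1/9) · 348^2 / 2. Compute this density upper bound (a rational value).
Turán density bound = (8/9) · 348^2/2 = 53824

Turán's theorem: ex(n, K_{r+1}) is achieved by the complete r-partite Turán graph T(n, r) with parts as balanced as possible, and is at most (1 − 1/r) · n^2/2. For r = 9, n = 348: the density bound is (8/9) · 121104/2 = 53824. The integer-valued extremum is e(T(348, 9)) = 53823, which is strictly less than the density bound 53824 since 9 ∤ 348 (the parts of T(348, 9) cannot all be equal).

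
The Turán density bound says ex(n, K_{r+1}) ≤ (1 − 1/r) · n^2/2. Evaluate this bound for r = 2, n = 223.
Turán density bound = (1/2) · 223^2/2 = 49729/4 ≈ 12432.25

Turán's theorem: ex(n, K_{r+1}) is achieved by the complete r-partite Turán graph T(n, r) with parts as balanced as possible, and is at most (1 − 1/r) · n^2/2. For r = 2, n = 223: the density bound is (1/2) · 49729/2 = 49729/4 ≈ 12432.25. The integer-valued extremum is e(T(223, 2)) = 12432, which is strictly less than the density bound 49729/4 since 2 ∤ 223 (the parts of T(223, 2) cannot all be equal).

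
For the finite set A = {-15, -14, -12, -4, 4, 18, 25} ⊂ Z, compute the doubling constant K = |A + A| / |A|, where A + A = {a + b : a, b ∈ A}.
K = |A + A| / |A| = 27/7

Enumerate A + A = {a + b : a, b ∈ A}. With |A| = 7, there are |A|^2 = 49 ordered sum pairs; collecting distinct values, A + A = {-30, -29, -28, -27, -26, -24, -19, -18, -16, -11, -10, -8, 0, 3, 4, 6, 8, 10, 11, 13, 14, 21, 22, 29, 36, 43, 50}, so |A + A| = 27. Thus K = 27/7. For comparison, the minimum possible |A + A| over all 7-element sets is 2·7 − 1 = 13 (so min K = 13/7), attained only by arithmetic progressions.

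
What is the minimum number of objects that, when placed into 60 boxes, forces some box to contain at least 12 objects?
n = (12 − 1)·60 + 1 = 661

By the generalised pigeonhole principle, to guarantee some box contains ≥ r objects we need more than (r − 1) · k objects total. Threshold: n = (r − 1) · k + 1. With r = 12 and k = 60: n = 11 · 60 + 1 = 660 + 1 = 661. For n = 660 = 11 · 60, we can put exactly 11 objects in every box, avoiding 12 in any single one — so 661 is tight.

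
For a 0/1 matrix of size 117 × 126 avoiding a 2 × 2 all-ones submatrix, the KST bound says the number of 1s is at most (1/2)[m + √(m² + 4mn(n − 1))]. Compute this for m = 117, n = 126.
z(117, 126; 2, 2) ≤ (1/2)[117 + √(117² + 4·117·126·125)] = (1/2)[117 + √7384689] = 1417.2392

Kővári–Sós–Turán: let r_1, ..., r_117 be the row sums and z = Σ r_i the total number of 1s. Each pair of columns can share at most one row with both entries 1 (else a 2×2 all-ones block appears), so Σ_i C(r_i, 2) ≤ C(126, 2) = 7875. By convexity Σ_i C(r_i, 2) ≥ 117·C(z/117, 2) = z(z − 117)/(2·117), giving z² − 117z − 117·126·125 ≤ 0 and hence z ≤ (1/2)[117 + √(13689 + 4·1842750)] = (1/2)[117 + √7384689] ≈ (1/2)(117 + 2717.4784) = 1417.2392.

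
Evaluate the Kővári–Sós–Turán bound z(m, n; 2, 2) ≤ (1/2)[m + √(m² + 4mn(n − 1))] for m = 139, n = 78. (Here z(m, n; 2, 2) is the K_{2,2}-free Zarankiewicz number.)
z(139, 78; 2, 2) ≤ (1/2)[139 + √(139² + 4·139·78·77)] = (1/2)[139 + √3358657] = 985.832

Kővári–Sós–Turán: let r_1, ..., r_139 be the row sums and z = Σ r_i the total number of 1s. Each pair of columns can share at most one row with both entries 1 (else a 2×2 all-ones block appears), so Σ_i C(r_i, 2) ≤ C(78, 2) = 3003. By convexity Σ_i C(r_i, 2) ≥ 139·C(z/139, 2) = z(z − 139)/(2·139), giving z² − 139z − 139·78·77 ≤ 0 and hence z ≤ (1/2)[139 + √(19321 + 4·834834)] = (1/2)[139 + √3358657] ≈ (1/2)(139 + 1832.6639) = 985.832.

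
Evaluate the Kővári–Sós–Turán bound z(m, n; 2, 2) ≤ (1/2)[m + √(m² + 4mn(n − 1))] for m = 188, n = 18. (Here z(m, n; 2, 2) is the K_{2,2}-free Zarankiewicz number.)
z(188, 18; 2, 2) ≤ (1/2)[188 + √(188² + 4·188·18·17)] = (1/2)[188 + √265456] = 351.6121

Kővári–Sós–Turán: let r_1, ..., r_188 be the row sums and z = Σ r_i the total number of 1s. Each pair of columns can share at most one row with both entries 1 (else a 2×2 all-ones block appears), so Σ_i C(r_i, 2) ≤ C(18, 2) = 153. By convexity Σ_i C(r_i, 2) ≥ 188·C(z/188, 2) = z(z − 188)/(2·188), giving z² − 188z − 188·18·17 ≤ 0 and hence z ≤ (1/2)[188 + √(35344 + 4·57528)] = (1/2)[188 + √265456] ≈ (1/2)(188 + 515.2242) = 351.6121.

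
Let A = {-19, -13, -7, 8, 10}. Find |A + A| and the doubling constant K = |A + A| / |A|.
K = |A + A| / |A| = 14/5

Enumerate A + A = {a + b : a, b ∈ A}. With |A| = 5, there are |A|^2 = 25 ordered sum pairs; collecting distinct values, A + A = {-38, -32, -26, -20, -14, -11, -9, -5, -3, 1, 3, 16, 18, 20}, so |A + A| = 14. Thus K = 14/5. For comparison, the minimum possible |A + A| over all 5-element sets is 2·5 − 1 = 9 (so min K = 9/5), attained only by arithmetic progressions.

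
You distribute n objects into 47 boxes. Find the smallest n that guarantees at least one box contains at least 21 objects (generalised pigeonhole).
n = (21 − 1)·47 + 1 = 941

By the generalised pigeonhole principle, to guarantee some box contains ≥ r objects we need more than (r − 1) · k objects total. Threshold: n = (r − 1) · k + 1. With r = 21 and k = 47: n = 20 · 47 + 1 = 940 + 1 = 941. For n = 940 = 20 · 47, we can put exactly 20 objects in every box, avoiding 21 in any single one — so 941 is tight.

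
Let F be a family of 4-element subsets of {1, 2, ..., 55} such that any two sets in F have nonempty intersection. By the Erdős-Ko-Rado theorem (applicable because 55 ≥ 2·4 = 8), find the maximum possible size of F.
max |F| = C(54, 3) = 24804

The Erdős-Ko-Rado theorem states: for n ≥ 2k, an intersecting family of k-subsets of an n-element set has size at most C(n − 1, k − 1), with equality for 'star' families {A ⊆ [n] : |A| = k, i ∈ A} (fix an element i). For n = 55, k = 4: C(54, 3) = 24804.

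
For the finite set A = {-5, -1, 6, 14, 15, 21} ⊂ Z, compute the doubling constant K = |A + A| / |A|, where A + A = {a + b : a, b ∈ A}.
K = |A + A| / |A| = 20/6 = 10/3

Enumerate A + A = {a + b : a, b ∈ A}. With |A| = 6, there are |A|^2 = 36 ordered sum pairs; collecting distinct values, A + A = {-10, -6, -2, 1, 5, 9, 10, 12, 13, 14, 16, 20, 21, 27, 28, 29, 30, 35, 36, 42}, so |A + A| = 20. Thus K = 20/6 = 10/3. For comparison, the minimum possible |A + A| over all 6-element sets is 2·6 − 1 = 11 (so min K = 11/6), attained only by arithmetic progressions.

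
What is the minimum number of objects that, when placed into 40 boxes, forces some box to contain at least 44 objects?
n = (44 − 1)·40 + 1 = 1721

By the generalised pigeonhole principle, to guarantee some box contains ≥ r objects we need more than (r − 1) · k objects total. Threshold: n = (r − 1) · k + 1. With r = 44 and k = 40: n = 43 · 40 + 1 = 1720 + 1 = 1721. For n = 1720 = 43 · 40, we can put exactly 43 objects in every box, avoiding 44 in any single one — so 1721 is tight.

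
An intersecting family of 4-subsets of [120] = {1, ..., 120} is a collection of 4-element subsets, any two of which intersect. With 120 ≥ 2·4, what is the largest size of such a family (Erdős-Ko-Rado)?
max |F| = C(119, 3) = 273819

Erdős-Ko-Rado (1961): when n ≥ 2k, max |F| = C(n−1, k−1). The bound is attained by the star {A : i ∈ A} for any fixed i ∈ [n]. Here C(120−1, 4−1) = C(119, 3) = 273819.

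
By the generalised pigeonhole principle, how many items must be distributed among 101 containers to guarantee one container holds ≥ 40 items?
n = (40 − 1)·101 + 1 = 3940

By the generalised pigeonhole principle, to guarantee some box contains ≥ r objects we need more than (r − 1) · k objects total. Threshold: n = (r − 1) · k + 1. With r = 40 and k = 101: n = 39 · 101 + 1 = 3939 + 1 = 3940. For n = 3939 = 39 · 101, we can put exactly 39 objects in every box, avoiding 40 in any single one — so 3940 is tight.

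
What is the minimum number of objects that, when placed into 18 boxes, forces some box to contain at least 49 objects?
n = (49 − 1)·18 + 1 = 865

By the generalised pigeonhole principle, to guarantee some box contains ≥ r objects we need more than (r − 1) · k objects total. Threshold: n = (r − 1) · k + 1. With r = 49 and k = 18: n = 48 · 18 + 1 = 864 + 1 = 865. For n = 864 = 48 · 18, we can put exactly 48 objects in every box, avoiding 49 in any single one — so 865 is tight.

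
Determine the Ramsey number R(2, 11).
R(2, 11) = 11

R(2, k) = k for all k ≥ 2: in a 2-colouring of K_k, either some edge is red (a red K_2) or all edges are blue (a blue K_k). And K_{10} coloured all-blue has no blue K_11, so R(2, 11) > 10. Hence R(2, 11) = 11.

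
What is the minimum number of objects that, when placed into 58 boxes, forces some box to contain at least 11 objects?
n = (11 − 1)·58 + 1 = 581

By the generalised pigeonhole principle, to guarantee some box contains ≥ r objects we need more than (r − 1) · k objects total. Threshold: n = (r − 1) · k + 1. With r = 11 and k = 58: n = 10 · 58 + 1 = 580 + 1 = 581. For n = 580 = 10 · 58, we can put exactly 10 objects in every box, avoiding 11 in any single one — so 581 is tight.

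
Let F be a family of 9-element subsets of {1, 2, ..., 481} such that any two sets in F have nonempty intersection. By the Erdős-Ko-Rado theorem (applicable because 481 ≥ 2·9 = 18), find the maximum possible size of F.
max |F| = C(480, 8) = 65908669977641700

The Erdős-Ko-Rado theorem states: for n ≥ 2k, an intersecting family of k-subsets of an n-element set has size at most C(n − 1, k − 1), with equality for 'star' families {A ⊆ [n] : |A| = k, i ∈ A} (fix an element i). For n = 481, k = 9: C(480, 8) = 65908669977641700.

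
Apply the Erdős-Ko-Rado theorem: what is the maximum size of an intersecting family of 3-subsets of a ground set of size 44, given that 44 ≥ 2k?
max |F| = C(43, 2) = 903

The Erdős-Ko-Rado theorem states: for n ≥ 2k, an intersecting family of k-subsets of an n-element set has size at most C(n − 1, k − 1), with equality for 'star' families {A ⊆ [n] : |A| = k, i ∈ A} (fix an element i). For n = 44, k = 3: C(43, 2) = 903.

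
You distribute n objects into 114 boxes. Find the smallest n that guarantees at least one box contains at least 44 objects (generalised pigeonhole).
n = (44 − 1)·114 + 1 = 4903

By the generalised pigeonhole principle, to guarantee some box contains ≥ r objects we need more than (r − 1) · k objects total. Threshold: n = (r − 1) · k + 1. With r = 44 and k = 114: n = 43 · 114 + 1 = 4902 + 1 = 4903. For n = 4902 = 43 · 114, we can put exactly 43 objects in every box, avoiding 44 in any single one — so 4903 is tight.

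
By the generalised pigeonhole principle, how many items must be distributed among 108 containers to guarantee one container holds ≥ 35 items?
n = (35 − 1)·108 + 1 = 3673

By the generalised pigeonhole principle, to guarantee some box contains ≥ r objects we need more than (r − 1) · k objects total. Threshold: n = (r − 1) · k + 1. With r = 35 and k = 108: n = 34 · 108 + 1 = 3672 + 1 = 3673. For n = 3672 = 34 · 108, we can put exactly 34 objects in every box, avoiding 35 in any single one — so 3673 is tight.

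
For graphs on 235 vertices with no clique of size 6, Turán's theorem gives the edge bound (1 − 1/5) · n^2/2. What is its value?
Turán density bound = (4/5) · 235^2/2 = 22090

Turán's theorem: ex(n, K_{r+1}) is achieved by the complete r-partite Turán graph T(n, r) with parts as balanced as possible, and is at most (1 − 1/r) · n^2/2. For r = 5, n = 235: the density bound is (4/5) · 55225/2 = 22090. Since 5 ∣ 235, the Turán graph T(235, 5) has parts of equal size 47, and its edge count e(T(235, 5)) = 22090 attains the density bound exactly.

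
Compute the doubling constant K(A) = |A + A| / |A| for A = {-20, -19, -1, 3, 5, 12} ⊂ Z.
K = |A + A| / |A| = 21/6 = 7/2

Enumerate A + A = {a + b : a, b ∈ A}. With |A| = 6, there are |A|^2 = 36 ordered sum pairs; collecting distinct values, A + A = {-40, -39, -38, -21, -20, -17, -16, -15, -14, -8, -7, -2, 2, 4, 6, 8, 10, 11, 15, 17, 24}, so |A + A| = 21. Thus K = 21/6 = 7/2. For comparison, the minimum possible |A + A| over all 6-element sets is 2·6 − 1 = 11 (so min K = 11/6), attained only by arithmetic progressions.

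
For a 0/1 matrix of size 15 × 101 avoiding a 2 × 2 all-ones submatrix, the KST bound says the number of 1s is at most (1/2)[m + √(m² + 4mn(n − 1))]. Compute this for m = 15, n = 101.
z(15, 101; 2, 2) ≤ (1/2)[15 + √(15² + 4·15·101·100)] = (1/2)[15 + √606225] = 396.8023

Kővári–Sós–Turán: let r_1, ..., r_15 be the row sums and z = Σ r_i the total number of 1s. Each pair of columns can share at most one row with both entries 1 (else a 2×2 all-ones block appears), so Σ_i C(r_i, 2) ≤ C(101, 2) = 5050. By convexity Σ_i C(r_i, 2) ≥ 15·C(z/15, 2) = z(z − 15)/(2·15), giving z² − 15z − 15·101·100 ≤ 0 and hence z ≤ (1/2)[15 + √(225 + 4·151500)] = (1/2)[15 + √606225] ≈ (1/2)(15 + 778.6045) = 396.8023.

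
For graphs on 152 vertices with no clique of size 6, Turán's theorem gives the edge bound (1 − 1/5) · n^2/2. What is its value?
Turán density bound = (4/5) · 152^2/2 = 46208/5 ≈ 9241.6

Turán's theorem: ex(n, K_{r+1}) is achieved by the complete r-partite Turán graph T(n, r) with parts as balanced as possible, and is at most (1 − 1/r) · n^2/2. For r = 5, n = 152: the density bound is (4/5) · 23104/2 = 46208/5 ≈ 9241.6. The integer-valued extremum is e(T(152, 5)) = 9241, which is strictly less than the density bound 46208/5 since 5 ∤ 152 (the parts of T(152, 5) cannot all be equal).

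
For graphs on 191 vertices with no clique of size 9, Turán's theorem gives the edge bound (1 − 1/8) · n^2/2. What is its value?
Turán density bound = (7/8) · 191^2/2 = 255367/16 ≈ 15960.4375

Turán's theorem: ex(n, K_{r+1}) is achieved by the complete r-partite Turán graph T(n, r) with parts as balanced as possible, and is at most (1 − 1/r) · n^2/2. For r = 8, n = 191: the density bound is (7/8) · 36481/2 = 255367/16 ≈ 15960.4375. The integer-valued extremum is e(T(191, 8)) = 15960, which is strictly less than the density bound 255367/16 since 8 ∤ 191 (the parts of T(191, 8) cannot all be equal).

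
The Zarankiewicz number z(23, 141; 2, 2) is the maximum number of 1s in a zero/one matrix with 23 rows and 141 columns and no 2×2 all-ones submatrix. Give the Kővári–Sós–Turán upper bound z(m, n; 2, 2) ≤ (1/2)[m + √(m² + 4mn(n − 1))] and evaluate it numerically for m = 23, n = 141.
z(23, 141; 2, 2) ≤ (1/2)[23 + √(23² + 4·23·141·140)] = (1/2)[23 + √1816609] = 685.4082

Kővári–Sós–Turán: let r_1, ..., r_23 be the row sums and z = Σ r_i the total number of 1s. Each pair of columns can share at most one row with both entries 1 (else a 2×2 all-ones block appears), so Σ_i C(r_i, 2) ≤ C(141, 2) = 9870. By convexity Σ_i C(r_i, 2) ≥ 23·C(z/23, 2) = z(z − 23)/(2·23), giving z² − 23z − 23·141·140 ≤ 0 and hence z ≤ (1/2)[23 + √(529 + 4·454020)] = (1/2)[23 + √1816609] ≈ (1/2)(23 + 1347.8164) = 685.4082.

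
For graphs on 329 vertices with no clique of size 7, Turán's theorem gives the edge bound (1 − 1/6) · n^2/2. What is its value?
Turán density bound = (5/6) · 329^2/2 = 541205/12 ≈ 45100.4167

Turán's theorem: ex(n, K_{r+1}) is achieved by the complete r-partite Turán graph T(n, r) with parts as balanced as possible, and is at most (1 − 1/r) · n^2/2. For r = 6, n = 329: the density bound is (5/6) · 108241/2 = 541205/12 ≈ 45100.4167. The integer-valued extremum is e(T(329, 6)) = 45100, which is strictly less than the density bound 541205/12 since 6 ∤ 329 (the parts of T(329, 6) cannot all be equal).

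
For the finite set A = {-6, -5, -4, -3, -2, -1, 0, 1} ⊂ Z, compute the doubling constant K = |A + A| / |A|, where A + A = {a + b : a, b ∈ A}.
K = |A + A| / |A| = 15/8

Enumerate A + A = {a + b : a, b ∈ A}. With |A| = 8, there are |A|^2 = 64 ordered sum pairs; collecting distinct values, A + A = {-12, -11, -10, -9, -8, -7, -6, -5, -4, -3, -2, -1, 0, 1, 2}, so |A + A| = 15. Thus K = 15/8. Here |A + A| = 2|A| − 1 = 15, the minimum possible — so K = 15/8 is minimal, which holds iff A is an arithmetic progression.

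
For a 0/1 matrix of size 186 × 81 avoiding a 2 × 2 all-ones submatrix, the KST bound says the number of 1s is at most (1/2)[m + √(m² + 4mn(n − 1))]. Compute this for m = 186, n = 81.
z(186, 81; 2, 2) ≤ (1/2)[186 + √(186² + 4·186·81·80)] = (1/2)[186 + √4855716] = 1194.7845

Kővári–Sós–Turán: let r_1, ..., r_186 be the row sums and z = Σ r_i the total number of 1s. Each pair of columns can share at most one row with both entries 1 (else a 2×2 all-ones block appears), so Σ_i C(r_i, 2) ≤ C(81, 2) = 3240. By convexity Σ_i C(r_i, 2) ≥ 186·C(z/186, 2) = z(z − 186)/(2·186), giving z² − 186z − 186·81·80 ≤ 0 and hence z ≤ (1/2)[186 + √(34596 + 4·1205280)] = (1/2)[186 + √4855716] ≈ (1/2)(186 + 2203.5689) = 1194.7845.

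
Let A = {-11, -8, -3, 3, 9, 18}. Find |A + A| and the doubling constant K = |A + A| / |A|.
K = |A + A| / |A| = 20/6 = 10/3

Enumerate A + A = {a + b : a, b ∈ A}. With |A| = 6, there are |A|^2 = 36 ordered sum pairs; collecting distinct values, A + A = {-22, -19, -16, -14, -11, -8, -6, -5, -2, 0, 1, 6, 7, 10, 12, 15, 18, 21, 27, 36}, so |A + A| = 20. Thus K = 20/6 = 10/3. For comparison, the minimum possible |A + A| over all 6-element sets is 2·6 − 1 = 11 (so min K = 11/6), attained only by arithmetic progressions.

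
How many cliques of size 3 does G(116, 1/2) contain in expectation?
E[# K_3] = C(116, 3) · (1/2)^C(3, 2) = 253460 / 2^3 = 63365/2 = 31682.5

For each 3-subset S of vertices (there are C(116, 3) = 253460 such S), let X_S = 1 if S induces a K_3 (all C(3, 2) = 3 edges present). Then P(X_S = 1) = (1/2)^3 = 1/8. By linearity of expectation, E[# K_3] = C(116, 3) · (1/2)^3 = 253460 / 8 = 63365/2 = 31682.5.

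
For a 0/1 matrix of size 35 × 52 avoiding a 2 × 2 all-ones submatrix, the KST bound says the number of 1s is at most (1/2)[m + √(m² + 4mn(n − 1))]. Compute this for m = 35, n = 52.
z(35, 52; 2, 2) ≤ (1/2)[35 + √(35² + 4·35·52·51)] = (1/2)[35 + √372505] = 322.6659

Kővári–Sós–Turán: let r_1, ..., r_35 be the row sums and z = Σ r_i the total number of 1s. Each pair of columns can share at most one row with both entries 1 (else a 2×2 all-ones block appears), so Σ_i C(r_i, 2) ≤ C(52, 2) = 1326. By convexity Σ_i C(r_i, 2) ≥ 35·C(z/35, 2) = z(z − 35)/(2·35), giving z² − 35z − 35·52·51 ≤ 0 and hence z ≤ (1/2)[35 + √(1225 + 4·92820)] = (1/2)[35 + √372505] ≈ (1/2)(35 + 610.3319) = 322.6659.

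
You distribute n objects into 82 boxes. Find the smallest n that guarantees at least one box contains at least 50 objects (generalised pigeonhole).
n = (50 − 1)·82 + 1 = 4019

By the generalised pigeonhole principle, to guarantee some box contains ≥ r objects we need more than (r − 1) · k objects total. Threshold: n = (r − 1) · k + 1. With r = 50 and k = 82: n = 49 · 82 + 1 = 4018 + 1 = 4019. For n = 4018 = 49 · 82, we can put exactly 49 objects in every box, avoiding 50 in any single one — so 4019 is tight.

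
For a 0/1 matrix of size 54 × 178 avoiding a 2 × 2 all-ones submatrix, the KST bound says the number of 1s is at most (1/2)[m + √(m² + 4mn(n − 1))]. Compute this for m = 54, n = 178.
z(54, 178; 2, 2) ≤ (1/2)[54 + √(54² + 4·54·178·177)] = (1/2)[54 + √6808212] = 1331.6275

Kővári–Sós–Turán: let r_1, ..., r_54 be the row sums and z = Σ r_i the total number of 1s. Each pair of columns can share at most one row with both entries 1 (else a 2×2 all-ones block appears), so Σ_i C(r_i, 2) ≤ C(178, 2) = 15753. By convexity Σ_i C(r_i, 2) ≥ 54·C(z/54, 2) = z(z − 54)/(2·54), giving z² − 54z − 54·178·177 ≤ 0 and hence z ≤ (1/2)[54 + √(2916 + 4·1701324)] = (1/2)[54 + √6808212] ≈ (1/2)(54 + 2609.2551) = 1331.6275.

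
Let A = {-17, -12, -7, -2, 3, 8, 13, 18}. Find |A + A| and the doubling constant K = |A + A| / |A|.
K = |A + A| / |A| = 15/8

Enumerate A + A = {a + b : a, b ∈ A}. With |A| = 8, there are |A|^2 = 64 ordered sum pairs; collecting distinct values, A + A = {-34, -29, -24, -19, -14, -9, -4, 1, 6, 11, 16, 21, 26, 31, 36}, so |A + A| = 15. Thus K = 15/8. Here |A + A| = 2|A| − 1 = 15, the minimum possible — so K = 15/8 is minimal, which holds iff A is an arithmetic progression.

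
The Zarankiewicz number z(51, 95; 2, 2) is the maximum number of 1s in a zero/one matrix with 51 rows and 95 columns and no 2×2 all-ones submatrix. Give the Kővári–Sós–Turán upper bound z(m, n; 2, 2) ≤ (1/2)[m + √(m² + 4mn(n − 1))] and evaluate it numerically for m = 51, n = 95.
z(51, 95; 2, 2) ≤ (1/2)[51 + √(51² + 4·51·95·94)] = (1/2)[51 + √1824321] = 700.8371

Kővári–Sós–Turán: let r_1, ..., r_51 be the row sums and z = Σ r_i the total number of 1s. Each pair of columns can share at most one row with both entries 1 (else a 2×2 all-ones block appears), so Σ_i C(r_i, 2) ≤ C(95, 2) = 4465. By convexity Σ_i C(r_i, 2) ≥ 51·C(z/51, 2) = z(z − 51)/(2·51), giving z² − 51z − 51·95·94 ≤ 0 and hence z ≤ (1/2)[51 + √(2601 + 4·455430)] = (1/2)[51 + √1824321] ≈ (1/2)(51 + 1350.6743) = 700.8371.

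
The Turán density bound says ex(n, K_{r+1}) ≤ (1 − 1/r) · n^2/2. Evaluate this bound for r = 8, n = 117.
Turán density bound = (7/8) · 117^2/2 = 95823/16 ≈ 5988.9375

Turán's theorem: ex(n, K_{r+1}) is achieved by the complete r-partite Turán graph T(n, r) with parts as balanced as possible, and is at most (1 − 1/r) · n^2/2. For r = 8, n = 117: the density bound is (7/8) · 13689/2 = 95823/16 ≈ 5988.9375. The integer-valued extremum is e(T(117, 8)) = 5988, which is strictly less than the density bound 95823/16 since 8 ∤ 117 (the parts of T(117, 8) cannot all be equal).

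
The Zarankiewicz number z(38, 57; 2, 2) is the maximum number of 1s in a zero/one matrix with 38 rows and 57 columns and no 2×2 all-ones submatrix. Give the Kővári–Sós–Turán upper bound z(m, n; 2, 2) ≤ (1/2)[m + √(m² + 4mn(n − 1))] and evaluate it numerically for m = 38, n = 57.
z(38, 57; 2, 2) ≤ (1/2)[38 + √(38² + 4·38·57·56)] = (1/2)[38 + √486628] = 367.7936

Kővári–Sós–Turán: let r_1, ..., r_38 be the row sums and z = Σ r_i the total number of 1s. Each pair of columns can share at most one row with both entries 1 (else a 2×2 all-ones block appears), so Σ_i C(r_i, 2) ≤ C(57, 2) = 1596. By convexity Σ_i C(r_i, 2) ≥ 38·C(z/38, 2) = z(z − 38)/(2·38), giving z² − 38z − 38·57·56 ≤ 0 and hence z ≤ (1/2)[38 + √(1444 + 4·121296)] = (1/2)[38 + √486628] ≈ (1/2)(38 + 697.5873) = 367.7936.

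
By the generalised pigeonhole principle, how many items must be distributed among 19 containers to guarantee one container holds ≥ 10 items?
n = (10 − 1)·19 + 1 = 172

By the generalised pigeonhole principle, to guarantee some box contains ≥ r objects we need more than (r − 1) · k objects total. Threshold: n = (r − 1) · k + 1. With r = 10 and k = 19: n = 9 · 19 + 1 = 171 + 1 = 172. For n = 171 = 9 · 19, we can put exactly 9 objects in every box, avoiding 10 in any single one — so 172 is tight.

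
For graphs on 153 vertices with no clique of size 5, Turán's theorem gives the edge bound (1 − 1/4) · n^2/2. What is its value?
Turán density bound = (3/4) · 153^2/2 = 70227/8 ≈ 8778.375

Turán's theorem: ex(n, K_{r+1}) is achieved by the complete r-partite Turán graph T(n, r) with parts as balanced as possible, and is at most (1 − 1/r) · n^2/2. For r = 4, n = 153: the density bound is (3/4) · 23409/2 = 70227/8 ≈ 8778.375. The integer-valued extremum is e(T(153, 4)) = 8778, which is strictly less than the density bound 70227/8 since 4 ∤ 153 (the parts of T(153, 4) cannot all be equal).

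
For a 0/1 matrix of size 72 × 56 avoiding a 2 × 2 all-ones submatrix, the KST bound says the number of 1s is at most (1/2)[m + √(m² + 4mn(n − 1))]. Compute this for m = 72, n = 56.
z(72, 56; 2, 2) ≤ (1/2)[72 + √(72² + 4·72·56·55)] = (1/2)[72 + √892224] = 508.288

Kővári–Sós–Turán: let r_1, ..., r_72 be the row sums and z = Σ r_i the total number of 1s. Each pair of columns can share at most one row with both entries 1 (else a 2×2 all-ones block appears), so Σ_i C(r_i, 2) ≤ C(56, 2) = 1540. By convexity Σ_i C(r_i, 2) ≥ 72·C(z/72, 2) = z(z − 72)/(2·72), giving z² − 72z − 72·56·55 ≤ 0 and hence z ≤ (1/2)[72 + √(5184 + 4·221760)] = (1/2)[72 + √892224] ≈ (1/2)(72 + 944.5761) = 508.288.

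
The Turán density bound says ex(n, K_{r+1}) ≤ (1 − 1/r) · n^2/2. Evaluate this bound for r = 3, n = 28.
Turán density bound = (2/3) · 28^2/2 = 784/3 ≈ 261.3333

Turán's theorem: ex(n, K_{r+1}) is achieved by the complete r-partite Turán graph T(n, r) with parts as balanced as possible, and is at most (1 − 1/r) · n^2/2. For r = 3, n = 28: the density bound is (2/3) · 784/2 = 784/3 ≈ 261.3333. The integer-valued extremum is e(T(28, 3)) = 261, which is strictly less than the density bound 784/3 since 3 ∤ 28 (the parts of T(28, 3) cannot all be equal).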